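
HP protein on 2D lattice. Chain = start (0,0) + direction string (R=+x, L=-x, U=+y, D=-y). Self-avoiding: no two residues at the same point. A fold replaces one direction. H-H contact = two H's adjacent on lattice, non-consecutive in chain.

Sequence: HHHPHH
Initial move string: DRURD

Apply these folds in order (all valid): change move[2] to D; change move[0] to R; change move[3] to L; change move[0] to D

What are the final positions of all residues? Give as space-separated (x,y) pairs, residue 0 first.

Answer: (0,0) (0,-1) (1,-1) (1,-2) (0,-2) (0,-3)

Derivation:
Initial moves: DRURD
Fold: move[2]->D => DRDRD (positions: [(0, 0), (0, -1), (1, -1), (1, -2), (2, -2), (2, -3)])
Fold: move[0]->R => RRDRD (positions: [(0, 0), (1, 0), (2, 0), (2, -1), (3, -1), (3, -2)])
Fold: move[3]->L => RRDLD (positions: [(0, 0), (1, 0), (2, 0), (2, -1), (1, -1), (1, -2)])
Fold: move[0]->D => DRDLD (positions: [(0, 0), (0, -1), (1, -1), (1, -2), (0, -2), (0, -3)])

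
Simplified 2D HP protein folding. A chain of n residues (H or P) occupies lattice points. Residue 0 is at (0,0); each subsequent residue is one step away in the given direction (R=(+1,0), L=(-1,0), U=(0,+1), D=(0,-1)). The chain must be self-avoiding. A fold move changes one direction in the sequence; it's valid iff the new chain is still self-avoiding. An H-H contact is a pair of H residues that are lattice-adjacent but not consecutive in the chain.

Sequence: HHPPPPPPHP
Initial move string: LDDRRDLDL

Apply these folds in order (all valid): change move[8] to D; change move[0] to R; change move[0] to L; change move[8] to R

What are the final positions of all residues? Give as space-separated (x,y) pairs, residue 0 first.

Initial moves: LDDRRDLDL
Fold: move[8]->D => LDDRRDLDD (positions: [(0, 0), (-1, 0), (-1, -1), (-1, -2), (0, -2), (1, -2), (1, -3), (0, -3), (0, -4), (0, -5)])
Fold: move[0]->R => RDDRRDLDD (positions: [(0, 0), (1, 0), (1, -1), (1, -2), (2, -2), (3, -2), (3, -3), (2, -3), (2, -4), (2, -5)])
Fold: move[0]->L => LDDRRDLDD (positions: [(0, 0), (-1, 0), (-1, -1), (-1, -2), (0, -2), (1, -2), (1, -3), (0, -3), (0, -4), (0, -5)])
Fold: move[8]->R => LDDRRDLDR (positions: [(0, 0), (-1, 0), (-1, -1), (-1, -2), (0, -2), (1, -2), (1, -3), (0, -3), (0, -4), (1, -4)])

Answer: (0,0) (-1,0) (-1,-1) (-1,-2) (0,-2) (1,-2) (1,-3) (0,-3) (0,-4) (1,-4)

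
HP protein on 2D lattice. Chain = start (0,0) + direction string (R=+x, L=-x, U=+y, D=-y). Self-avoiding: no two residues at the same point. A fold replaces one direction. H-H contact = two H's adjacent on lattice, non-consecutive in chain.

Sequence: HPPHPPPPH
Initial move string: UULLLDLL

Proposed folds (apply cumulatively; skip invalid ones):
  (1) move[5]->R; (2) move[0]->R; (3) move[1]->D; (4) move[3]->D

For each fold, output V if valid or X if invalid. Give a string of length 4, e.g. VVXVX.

Answer: XVVV

Derivation:
Initial: UULLLDLL -> [(0, 0), (0, 1), (0, 2), (-1, 2), (-2, 2), (-3, 2), (-3, 1), (-4, 1), (-5, 1)]
Fold 1: move[5]->R => UULLLRLL INVALID (collision), skipped
Fold 2: move[0]->R => RULLLDLL VALID
Fold 3: move[1]->D => RDLLLDLL VALID
Fold 4: move[3]->D => RDLDLDLL VALID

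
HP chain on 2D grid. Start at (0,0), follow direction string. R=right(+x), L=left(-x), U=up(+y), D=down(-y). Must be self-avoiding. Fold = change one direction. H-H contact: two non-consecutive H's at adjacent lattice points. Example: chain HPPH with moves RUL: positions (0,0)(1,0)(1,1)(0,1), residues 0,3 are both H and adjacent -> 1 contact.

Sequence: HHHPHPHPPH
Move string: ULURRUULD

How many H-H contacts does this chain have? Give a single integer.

Positions: [(0, 0), (0, 1), (-1, 1), (-1, 2), (0, 2), (1, 2), (1, 3), (1, 4), (0, 4), (0, 3)]
H-H contact: residue 1 @(0,1) - residue 4 @(0, 2)
H-H contact: residue 4 @(0,2) - residue 9 @(0, 3)
H-H contact: residue 6 @(1,3) - residue 9 @(0, 3)

Answer: 3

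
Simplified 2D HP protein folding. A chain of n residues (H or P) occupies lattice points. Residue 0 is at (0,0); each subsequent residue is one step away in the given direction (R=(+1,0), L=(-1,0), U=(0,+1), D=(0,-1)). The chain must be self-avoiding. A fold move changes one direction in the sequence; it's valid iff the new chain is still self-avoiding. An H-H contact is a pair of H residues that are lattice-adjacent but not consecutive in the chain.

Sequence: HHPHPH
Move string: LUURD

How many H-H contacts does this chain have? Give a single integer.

Answer: 1

Derivation:
Positions: [(0, 0), (-1, 0), (-1, 1), (-1, 2), (0, 2), (0, 1)]
H-H contact: residue 0 @(0,0) - residue 5 @(0, 1)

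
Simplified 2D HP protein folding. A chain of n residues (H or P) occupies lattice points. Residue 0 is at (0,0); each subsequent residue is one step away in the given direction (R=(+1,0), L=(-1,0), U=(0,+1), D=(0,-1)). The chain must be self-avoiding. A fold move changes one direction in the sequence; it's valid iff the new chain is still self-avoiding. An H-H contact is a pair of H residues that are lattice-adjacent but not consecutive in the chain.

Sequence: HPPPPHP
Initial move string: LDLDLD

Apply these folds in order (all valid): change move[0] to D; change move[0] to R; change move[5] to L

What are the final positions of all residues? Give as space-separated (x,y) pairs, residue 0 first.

Answer: (0,0) (1,0) (1,-1) (0,-1) (0,-2) (-1,-2) (-2,-2)

Derivation:
Initial moves: LDLDLD
Fold: move[0]->D => DDLDLD (positions: [(0, 0), (0, -1), (0, -2), (-1, -2), (-1, -3), (-2, -3), (-2, -4)])
Fold: move[0]->R => RDLDLD (positions: [(0, 0), (1, 0), (1, -1), (0, -1), (0, -2), (-1, -2), (-1, -3)])
Fold: move[5]->L => RDLDLL (positions: [(0, 0), (1, 0), (1, -1), (0, -1), (0, -2), (-1, -2), (-2, -2)])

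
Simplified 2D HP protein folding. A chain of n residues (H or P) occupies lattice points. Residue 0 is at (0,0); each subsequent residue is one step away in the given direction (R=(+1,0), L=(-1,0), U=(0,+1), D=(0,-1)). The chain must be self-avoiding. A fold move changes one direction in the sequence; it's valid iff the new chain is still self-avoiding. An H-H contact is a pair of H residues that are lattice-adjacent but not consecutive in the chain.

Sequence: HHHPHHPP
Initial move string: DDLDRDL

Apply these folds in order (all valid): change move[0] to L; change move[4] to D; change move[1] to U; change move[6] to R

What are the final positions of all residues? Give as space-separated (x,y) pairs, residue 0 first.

Answer: (0,0) (-1,0) (-1,1) (-2,1) (-2,0) (-2,-1) (-2,-2) (-1,-2)

Derivation:
Initial moves: DDLDRDL
Fold: move[0]->L => LDLDRDL (positions: [(0, 0), (-1, 0), (-1, -1), (-2, -1), (-2, -2), (-1, -2), (-1, -3), (-2, -3)])
Fold: move[4]->D => LDLDDDL (positions: [(0, 0), (-1, 0), (-1, -1), (-2, -1), (-2, -2), (-2, -3), (-2, -4), (-3, -4)])
Fold: move[1]->U => LULDDDL (positions: [(0, 0), (-1, 0), (-1, 1), (-2, 1), (-2, 0), (-2, -1), (-2, -2), (-3, -2)])
Fold: move[6]->R => LULDDDR (positions: [(0, 0), (-1, 0), (-1, 1), (-2, 1), (-2, 0), (-2, -1), (-2, -2), (-1, -2)])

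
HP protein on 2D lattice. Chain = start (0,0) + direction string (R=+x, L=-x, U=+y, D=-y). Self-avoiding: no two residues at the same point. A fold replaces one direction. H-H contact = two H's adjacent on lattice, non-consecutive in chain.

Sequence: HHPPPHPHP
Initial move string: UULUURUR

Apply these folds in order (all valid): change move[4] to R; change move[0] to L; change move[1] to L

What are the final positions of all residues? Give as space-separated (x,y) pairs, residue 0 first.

Initial moves: UULUURUR
Fold: move[4]->R => UULURRUR (positions: [(0, 0), (0, 1), (0, 2), (-1, 2), (-1, 3), (0, 3), (1, 3), (1, 4), (2, 4)])
Fold: move[0]->L => LULURRUR (positions: [(0, 0), (-1, 0), (-1, 1), (-2, 1), (-2, 2), (-1, 2), (0, 2), (0, 3), (1, 3)])
Fold: move[1]->L => LLLURRUR (positions: [(0, 0), (-1, 0), (-2, 0), (-3, 0), (-3, 1), (-2, 1), (-1, 1), (-1, 2), (0, 2)])

Answer: (0,0) (-1,0) (-2,0) (-3,0) (-3,1) (-2,1) (-1,1) (-1,2) (0,2)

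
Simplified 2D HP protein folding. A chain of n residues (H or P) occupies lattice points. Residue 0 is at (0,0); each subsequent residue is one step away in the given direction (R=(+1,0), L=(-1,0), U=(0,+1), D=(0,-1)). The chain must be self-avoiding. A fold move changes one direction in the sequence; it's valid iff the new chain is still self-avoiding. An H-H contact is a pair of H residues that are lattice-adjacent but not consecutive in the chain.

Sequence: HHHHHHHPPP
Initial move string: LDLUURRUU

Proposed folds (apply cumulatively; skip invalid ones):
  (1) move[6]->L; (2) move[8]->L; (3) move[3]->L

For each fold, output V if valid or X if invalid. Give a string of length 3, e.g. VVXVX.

Initial: LDLUURRUU -> [(0, 0), (-1, 0), (-1, -1), (-2, -1), (-2, 0), (-2, 1), (-1, 1), (0, 1), (0, 2), (0, 3)]
Fold 1: move[6]->L => LDLUURLUU INVALID (collision), skipped
Fold 2: move[8]->L => LDLUURRUL VALID
Fold 3: move[3]->L => LDLLURRUL INVALID (collision), skipped

Answer: XVX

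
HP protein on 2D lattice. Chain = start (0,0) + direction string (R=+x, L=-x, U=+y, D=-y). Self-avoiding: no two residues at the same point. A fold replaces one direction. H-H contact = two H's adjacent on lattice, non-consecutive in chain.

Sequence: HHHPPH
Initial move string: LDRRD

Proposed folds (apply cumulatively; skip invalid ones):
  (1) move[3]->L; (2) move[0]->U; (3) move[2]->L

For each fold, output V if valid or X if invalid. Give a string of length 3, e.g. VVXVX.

Answer: XXX

Derivation:
Initial: LDRRD -> [(0, 0), (-1, 0), (-1, -1), (0, -1), (1, -1), (1, -2)]
Fold 1: move[3]->L => LDRLD INVALID (collision), skipped
Fold 2: move[0]->U => UDRRD INVALID (collision), skipped
Fold 3: move[2]->L => LDLRD INVALID (collision), skipped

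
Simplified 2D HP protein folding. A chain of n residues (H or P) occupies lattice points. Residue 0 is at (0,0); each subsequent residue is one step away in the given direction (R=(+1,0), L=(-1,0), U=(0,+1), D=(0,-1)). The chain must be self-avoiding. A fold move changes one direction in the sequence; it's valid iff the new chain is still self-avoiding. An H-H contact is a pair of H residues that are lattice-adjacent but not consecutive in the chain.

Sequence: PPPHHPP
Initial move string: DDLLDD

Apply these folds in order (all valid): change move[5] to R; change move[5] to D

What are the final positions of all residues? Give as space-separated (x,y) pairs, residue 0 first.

Answer: (0,0) (0,-1) (0,-2) (-1,-2) (-2,-2) (-2,-3) (-2,-4)

Derivation:
Initial moves: DDLLDD
Fold: move[5]->R => DDLLDR (positions: [(0, 0), (0, -1), (0, -2), (-1, -2), (-2, -2), (-2, -3), (-1, -3)])
Fold: move[5]->D => DDLLDD (positions: [(0, 0), (0, -1), (0, -2), (-1, -2), (-2, -2), (-2, -3), (-2, -4)])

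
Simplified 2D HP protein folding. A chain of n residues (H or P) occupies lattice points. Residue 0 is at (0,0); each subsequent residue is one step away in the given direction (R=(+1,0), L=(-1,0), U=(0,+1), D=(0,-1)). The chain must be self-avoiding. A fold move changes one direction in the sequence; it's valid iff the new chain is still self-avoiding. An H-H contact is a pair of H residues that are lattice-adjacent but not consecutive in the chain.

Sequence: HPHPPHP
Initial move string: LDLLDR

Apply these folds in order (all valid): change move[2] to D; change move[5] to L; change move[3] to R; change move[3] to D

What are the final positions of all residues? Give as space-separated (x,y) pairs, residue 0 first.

Answer: (0,0) (-1,0) (-1,-1) (-1,-2) (-1,-3) (-1,-4) (-2,-4)

Derivation:
Initial moves: LDLLDR
Fold: move[2]->D => LDDLDR (positions: [(0, 0), (-1, 0), (-1, -1), (-1, -2), (-2, -2), (-2, -3), (-1, -3)])
Fold: move[5]->L => LDDLDL (positions: [(0, 0), (-1, 0), (-1, -1), (-1, -2), (-2, -2), (-2, -3), (-3, -3)])
Fold: move[3]->R => LDDRDL (positions: [(0, 0), (-1, 0), (-1, -1), (-1, -2), (0, -2), (0, -3), (-1, -3)])
Fold: move[3]->D => LDDDDL (positions: [(0, 0), (-1, 0), (-1, -1), (-1, -2), (-1, -3), (-1, -4), (-2, -4)])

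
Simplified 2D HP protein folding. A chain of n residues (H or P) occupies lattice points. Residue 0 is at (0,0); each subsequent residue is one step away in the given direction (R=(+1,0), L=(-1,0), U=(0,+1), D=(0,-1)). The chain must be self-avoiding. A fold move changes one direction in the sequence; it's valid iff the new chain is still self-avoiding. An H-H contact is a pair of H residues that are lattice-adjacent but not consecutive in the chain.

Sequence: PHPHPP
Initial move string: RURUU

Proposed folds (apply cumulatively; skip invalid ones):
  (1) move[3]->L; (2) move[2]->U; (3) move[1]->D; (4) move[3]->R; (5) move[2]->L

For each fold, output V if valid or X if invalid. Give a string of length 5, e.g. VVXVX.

Initial: RURUU -> [(0, 0), (1, 0), (1, 1), (2, 1), (2, 2), (2, 3)]
Fold 1: move[3]->L => RURLU INVALID (collision), skipped
Fold 2: move[2]->U => RUUUU VALID
Fold 3: move[1]->D => RDUUU INVALID (collision), skipped
Fold 4: move[3]->R => RUURU VALID
Fold 5: move[2]->L => RULRU INVALID (collision), skipped

Answer: XVXVX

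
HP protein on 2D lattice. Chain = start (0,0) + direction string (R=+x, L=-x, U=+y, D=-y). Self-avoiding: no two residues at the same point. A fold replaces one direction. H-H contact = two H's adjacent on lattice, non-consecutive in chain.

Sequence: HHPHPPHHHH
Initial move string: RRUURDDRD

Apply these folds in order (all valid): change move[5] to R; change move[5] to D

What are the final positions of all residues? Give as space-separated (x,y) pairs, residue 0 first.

Initial moves: RRUURDDRD
Fold: move[5]->R => RRUURRDRD (positions: [(0, 0), (1, 0), (2, 0), (2, 1), (2, 2), (3, 2), (4, 2), (4, 1), (5, 1), (5, 0)])
Fold: move[5]->D => RRUURDDRD (positions: [(0, 0), (1, 0), (2, 0), (2, 1), (2, 2), (3, 2), (3, 1), (3, 0), (4, 0), (4, -1)])

Answer: (0,0) (1,0) (2,0) (2,1) (2,2) (3,2) (3,1) (3,0) (4,0) (4,-1)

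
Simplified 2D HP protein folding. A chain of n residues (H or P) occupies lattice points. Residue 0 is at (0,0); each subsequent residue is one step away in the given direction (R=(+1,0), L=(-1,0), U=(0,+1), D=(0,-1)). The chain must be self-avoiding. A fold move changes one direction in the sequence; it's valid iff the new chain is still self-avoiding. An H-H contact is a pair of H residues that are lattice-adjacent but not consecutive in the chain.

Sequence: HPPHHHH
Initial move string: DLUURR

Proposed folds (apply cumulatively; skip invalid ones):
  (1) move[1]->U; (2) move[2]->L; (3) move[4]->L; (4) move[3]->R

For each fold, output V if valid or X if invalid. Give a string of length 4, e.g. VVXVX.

Initial: DLUURR -> [(0, 0), (0, -1), (-1, -1), (-1, 0), (-1, 1), (0, 1), (1, 1)]
Fold 1: move[1]->U => DUUURR INVALID (collision), skipped
Fold 2: move[2]->L => DLLURR INVALID (collision), skipped
Fold 3: move[4]->L => DLUULR INVALID (collision), skipped
Fold 4: move[3]->R => DLURRR INVALID (collision), skipped

Answer: XXXX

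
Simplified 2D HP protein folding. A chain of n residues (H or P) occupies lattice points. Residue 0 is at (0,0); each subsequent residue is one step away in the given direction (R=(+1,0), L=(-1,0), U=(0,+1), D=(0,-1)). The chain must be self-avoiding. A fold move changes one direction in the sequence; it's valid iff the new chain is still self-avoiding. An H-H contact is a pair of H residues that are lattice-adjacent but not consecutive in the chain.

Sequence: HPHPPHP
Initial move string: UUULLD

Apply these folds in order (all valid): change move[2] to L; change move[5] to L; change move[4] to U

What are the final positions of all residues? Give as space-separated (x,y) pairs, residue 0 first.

Answer: (0,0) (0,1) (0,2) (-1,2) (-2,2) (-2,3) (-3,3)

Derivation:
Initial moves: UUULLD
Fold: move[2]->L => UULLLD (positions: [(0, 0), (0, 1), (0, 2), (-1, 2), (-2, 2), (-3, 2), (-3, 1)])
Fold: move[5]->L => UULLLL (positions: [(0, 0), (0, 1), (0, 2), (-1, 2), (-2, 2), (-3, 2), (-4, 2)])
Fold: move[4]->U => UULLUL (positions: [(0, 0), (0, 1), (0, 2), (-1, 2), (-2, 2), (-2, 3), (-3, 3)])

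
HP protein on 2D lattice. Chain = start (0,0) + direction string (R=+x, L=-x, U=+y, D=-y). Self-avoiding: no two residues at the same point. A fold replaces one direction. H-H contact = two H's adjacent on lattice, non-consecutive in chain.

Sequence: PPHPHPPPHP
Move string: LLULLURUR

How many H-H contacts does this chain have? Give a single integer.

Answer: 0

Derivation:
Positions: [(0, 0), (-1, 0), (-2, 0), (-2, 1), (-3, 1), (-4, 1), (-4, 2), (-3, 2), (-3, 3), (-2, 3)]
No H-H contacts found.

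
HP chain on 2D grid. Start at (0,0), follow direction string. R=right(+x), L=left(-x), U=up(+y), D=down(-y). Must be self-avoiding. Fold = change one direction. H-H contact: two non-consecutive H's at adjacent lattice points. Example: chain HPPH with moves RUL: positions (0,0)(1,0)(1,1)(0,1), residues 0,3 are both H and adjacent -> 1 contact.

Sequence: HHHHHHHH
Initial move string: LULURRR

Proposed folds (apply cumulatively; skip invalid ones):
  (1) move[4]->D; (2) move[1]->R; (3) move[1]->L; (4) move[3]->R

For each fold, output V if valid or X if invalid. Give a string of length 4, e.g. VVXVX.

Initial: LULURRR -> [(0, 0), (-1, 0), (-1, 1), (-2, 1), (-2, 2), (-1, 2), (0, 2), (1, 2)]
Fold 1: move[4]->D => LULUDRR INVALID (collision), skipped
Fold 2: move[1]->R => LRLURRR INVALID (collision), skipped
Fold 3: move[1]->L => LLLURRR VALID
Fold 4: move[3]->R => LLLRRRR INVALID (collision), skipped

Answer: XXVX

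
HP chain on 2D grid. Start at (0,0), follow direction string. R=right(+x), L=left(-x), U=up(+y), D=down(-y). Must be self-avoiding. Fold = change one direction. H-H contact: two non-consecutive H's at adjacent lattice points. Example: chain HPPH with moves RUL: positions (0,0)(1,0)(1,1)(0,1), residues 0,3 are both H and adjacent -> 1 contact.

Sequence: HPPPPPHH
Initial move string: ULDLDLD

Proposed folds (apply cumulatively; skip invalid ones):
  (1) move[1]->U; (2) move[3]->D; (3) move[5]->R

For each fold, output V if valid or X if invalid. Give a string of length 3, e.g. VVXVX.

Initial: ULDLDLD -> [(0, 0), (0, 1), (-1, 1), (-1, 0), (-2, 0), (-2, -1), (-3, -1), (-3, -2)]
Fold 1: move[1]->U => UUDLDLD INVALID (collision), skipped
Fold 2: move[3]->D => ULDDDLD VALID
Fold 3: move[5]->R => ULDDDRD VALID

Answer: XVV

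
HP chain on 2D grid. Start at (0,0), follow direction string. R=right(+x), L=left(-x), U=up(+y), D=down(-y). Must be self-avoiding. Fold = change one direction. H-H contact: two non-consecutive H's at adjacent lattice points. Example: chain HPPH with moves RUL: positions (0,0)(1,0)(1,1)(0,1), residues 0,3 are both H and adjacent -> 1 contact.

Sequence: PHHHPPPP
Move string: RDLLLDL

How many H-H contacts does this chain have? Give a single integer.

Positions: [(0, 0), (1, 0), (1, -1), (0, -1), (-1, -1), (-2, -1), (-2, -2), (-3, -2)]
No H-H contacts found.

Answer: 0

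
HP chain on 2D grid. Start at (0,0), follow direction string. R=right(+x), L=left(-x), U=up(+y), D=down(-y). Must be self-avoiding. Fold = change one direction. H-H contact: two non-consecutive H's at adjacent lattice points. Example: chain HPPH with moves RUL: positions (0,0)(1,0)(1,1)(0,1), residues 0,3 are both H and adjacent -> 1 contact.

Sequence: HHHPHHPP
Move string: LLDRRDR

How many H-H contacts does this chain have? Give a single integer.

Answer: 2

Derivation:
Positions: [(0, 0), (-1, 0), (-2, 0), (-2, -1), (-1, -1), (0, -1), (0, -2), (1, -2)]
H-H contact: residue 0 @(0,0) - residue 5 @(0, -1)
H-H contact: residue 1 @(-1,0) - residue 4 @(-1, -1)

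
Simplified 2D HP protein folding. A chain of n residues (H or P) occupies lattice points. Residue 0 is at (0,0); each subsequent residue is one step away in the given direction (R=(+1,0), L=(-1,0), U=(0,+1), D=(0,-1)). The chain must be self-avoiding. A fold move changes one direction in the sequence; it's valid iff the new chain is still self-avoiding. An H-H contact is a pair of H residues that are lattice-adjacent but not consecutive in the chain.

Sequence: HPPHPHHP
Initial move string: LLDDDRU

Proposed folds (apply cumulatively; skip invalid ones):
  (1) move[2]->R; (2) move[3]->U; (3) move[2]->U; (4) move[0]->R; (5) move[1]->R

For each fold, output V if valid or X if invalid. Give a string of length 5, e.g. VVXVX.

Answer: XXXXX

Derivation:
Initial: LLDDDRU -> [(0, 0), (-1, 0), (-2, 0), (-2, -1), (-2, -2), (-2, -3), (-1, -3), (-1, -2)]
Fold 1: move[2]->R => LLRDDRU INVALID (collision), skipped
Fold 2: move[3]->U => LLDUDRU INVALID (collision), skipped
Fold 3: move[2]->U => LLUDDRU INVALID (collision), skipped
Fold 4: move[0]->R => RLDDDRU INVALID (collision), skipped
Fold 5: move[1]->R => LRDDDRU INVALID (collision), skipped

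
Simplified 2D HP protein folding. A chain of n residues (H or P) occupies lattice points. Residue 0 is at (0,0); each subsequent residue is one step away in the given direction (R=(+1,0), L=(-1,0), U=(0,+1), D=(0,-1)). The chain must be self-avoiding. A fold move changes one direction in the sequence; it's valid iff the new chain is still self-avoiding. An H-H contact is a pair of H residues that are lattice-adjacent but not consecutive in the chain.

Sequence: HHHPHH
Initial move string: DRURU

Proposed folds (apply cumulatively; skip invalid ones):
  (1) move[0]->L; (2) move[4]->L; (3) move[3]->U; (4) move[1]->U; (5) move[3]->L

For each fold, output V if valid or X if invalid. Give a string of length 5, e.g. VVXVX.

Initial: DRURU -> [(0, 0), (0, -1), (1, -1), (1, 0), (2, 0), (2, 1)]
Fold 1: move[0]->L => LRURU INVALID (collision), skipped
Fold 2: move[4]->L => DRURL INVALID (collision), skipped
Fold 3: move[3]->U => DRUUU VALID
Fold 4: move[1]->U => DUUUU INVALID (collision), skipped
Fold 5: move[3]->L => DRULU INVALID (collision), skipped

Answer: XXVXX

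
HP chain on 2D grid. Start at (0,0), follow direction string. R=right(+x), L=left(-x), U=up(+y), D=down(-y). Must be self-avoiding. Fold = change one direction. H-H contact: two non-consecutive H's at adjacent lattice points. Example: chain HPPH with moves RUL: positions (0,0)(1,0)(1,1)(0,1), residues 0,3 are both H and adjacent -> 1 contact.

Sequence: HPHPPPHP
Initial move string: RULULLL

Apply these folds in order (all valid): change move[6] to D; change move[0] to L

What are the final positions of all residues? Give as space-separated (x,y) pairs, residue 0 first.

Initial moves: RULULLL
Fold: move[6]->D => RULULLD (positions: [(0, 0), (1, 0), (1, 1), (0, 1), (0, 2), (-1, 2), (-2, 2), (-2, 1)])
Fold: move[0]->L => LULULLD (positions: [(0, 0), (-1, 0), (-1, 1), (-2, 1), (-2, 2), (-3, 2), (-4, 2), (-4, 1)])

Answer: (0,0) (-1,0) (-1,1) (-2,1) (-2,2) (-3,2) (-4,2) (-4,1)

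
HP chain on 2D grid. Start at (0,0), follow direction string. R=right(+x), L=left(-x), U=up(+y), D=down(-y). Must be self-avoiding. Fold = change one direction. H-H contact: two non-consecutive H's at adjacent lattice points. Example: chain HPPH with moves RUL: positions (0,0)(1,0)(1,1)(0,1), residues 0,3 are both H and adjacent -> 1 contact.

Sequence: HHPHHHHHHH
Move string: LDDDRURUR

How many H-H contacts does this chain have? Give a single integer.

Positions: [(0, 0), (-1, 0), (-1, -1), (-1, -2), (-1, -3), (0, -3), (0, -2), (1, -2), (1, -1), (2, -1)]
H-H contact: residue 3 @(-1,-2) - residue 6 @(0, -2)

Answer: 1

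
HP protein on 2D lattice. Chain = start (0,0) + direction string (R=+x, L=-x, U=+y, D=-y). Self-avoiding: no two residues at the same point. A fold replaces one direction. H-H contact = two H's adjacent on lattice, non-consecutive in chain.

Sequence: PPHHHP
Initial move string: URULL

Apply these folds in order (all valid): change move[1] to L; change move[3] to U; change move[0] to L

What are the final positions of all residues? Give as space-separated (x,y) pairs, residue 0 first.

Answer: (0,0) (-1,0) (-2,0) (-2,1) (-2,2) (-3,2)

Derivation:
Initial moves: URULL
Fold: move[1]->L => ULULL (positions: [(0, 0), (0, 1), (-1, 1), (-1, 2), (-2, 2), (-3, 2)])
Fold: move[3]->U => ULUUL (positions: [(0, 0), (0, 1), (-1, 1), (-1, 2), (-1, 3), (-2, 3)])
Fold: move[0]->L => LLUUL (positions: [(0, 0), (-1, 0), (-2, 0), (-2, 1), (-2, 2), (-3, 2)])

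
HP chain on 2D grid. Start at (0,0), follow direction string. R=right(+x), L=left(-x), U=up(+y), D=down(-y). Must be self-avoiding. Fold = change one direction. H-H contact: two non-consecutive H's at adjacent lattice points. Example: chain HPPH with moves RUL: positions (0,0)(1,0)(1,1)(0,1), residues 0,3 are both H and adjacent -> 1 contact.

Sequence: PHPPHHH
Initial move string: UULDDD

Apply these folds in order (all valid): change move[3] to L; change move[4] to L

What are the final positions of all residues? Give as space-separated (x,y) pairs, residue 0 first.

Answer: (0,0) (0,1) (0,2) (-1,2) (-2,2) (-3,2) (-3,1)

Derivation:
Initial moves: UULDDD
Fold: move[3]->L => UULLDD (positions: [(0, 0), (0, 1), (0, 2), (-1, 2), (-2, 2), (-2, 1), (-2, 0)])
Fold: move[4]->L => UULLLD (positions: [(0, 0), (0, 1), (0, 2), (-1, 2), (-2, 2), (-3, 2), (-3, 1)])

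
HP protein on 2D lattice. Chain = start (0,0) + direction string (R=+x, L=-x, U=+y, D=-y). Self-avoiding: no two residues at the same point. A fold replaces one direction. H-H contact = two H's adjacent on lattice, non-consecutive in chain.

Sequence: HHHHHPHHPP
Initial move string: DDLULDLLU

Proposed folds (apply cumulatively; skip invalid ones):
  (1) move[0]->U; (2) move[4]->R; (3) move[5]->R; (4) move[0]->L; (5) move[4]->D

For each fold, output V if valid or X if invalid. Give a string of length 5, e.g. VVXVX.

Answer: XXXVX

Derivation:
Initial: DDLULDLLU -> [(0, 0), (0, -1), (0, -2), (-1, -2), (-1, -1), (-2, -1), (-2, -2), (-3, -2), (-4, -2), (-4, -1)]
Fold 1: move[0]->U => UDLULDLLU INVALID (collision), skipped
Fold 2: move[4]->R => DDLURDLLU INVALID (collision), skipped
Fold 3: move[5]->R => DDLULRLLU INVALID (collision), skipped
Fold 4: move[0]->L => LDLULDLLU VALID
Fold 5: move[4]->D => LDLUDDLLU INVALID (collision), skipped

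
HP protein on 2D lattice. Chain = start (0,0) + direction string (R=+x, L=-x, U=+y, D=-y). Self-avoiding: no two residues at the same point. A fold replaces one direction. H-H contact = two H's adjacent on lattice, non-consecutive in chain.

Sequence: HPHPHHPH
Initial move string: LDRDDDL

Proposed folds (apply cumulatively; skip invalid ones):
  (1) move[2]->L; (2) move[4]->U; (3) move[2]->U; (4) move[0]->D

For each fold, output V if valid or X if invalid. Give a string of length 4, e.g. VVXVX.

Answer: VXXV

Derivation:
Initial: LDRDDDL -> [(0, 0), (-1, 0), (-1, -1), (0, -1), (0, -2), (0, -3), (0, -4), (-1, -4)]
Fold 1: move[2]->L => LDLDDDL VALID
Fold 2: move[4]->U => LDLDUDL INVALID (collision), skipped
Fold 3: move[2]->U => LDUDDDL INVALID (collision), skipped
Fold 4: move[0]->D => DDLDDDL VALID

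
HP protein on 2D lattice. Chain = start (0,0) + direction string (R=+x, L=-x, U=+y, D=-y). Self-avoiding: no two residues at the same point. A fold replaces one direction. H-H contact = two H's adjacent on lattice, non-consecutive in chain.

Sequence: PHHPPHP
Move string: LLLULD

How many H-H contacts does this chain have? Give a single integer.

Positions: [(0, 0), (-1, 0), (-2, 0), (-3, 0), (-3, 1), (-4, 1), (-4, 0)]
No H-H contacts found.

Answer: 0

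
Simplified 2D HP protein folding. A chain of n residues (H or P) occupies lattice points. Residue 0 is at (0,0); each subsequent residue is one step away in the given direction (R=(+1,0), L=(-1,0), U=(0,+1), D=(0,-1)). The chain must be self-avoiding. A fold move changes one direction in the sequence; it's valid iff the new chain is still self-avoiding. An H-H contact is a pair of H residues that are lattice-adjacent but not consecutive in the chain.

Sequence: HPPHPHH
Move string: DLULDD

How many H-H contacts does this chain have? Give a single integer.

Answer: 1

Derivation:
Positions: [(0, 0), (0, -1), (-1, -1), (-1, 0), (-2, 0), (-2, -1), (-2, -2)]
H-H contact: residue 0 @(0,0) - residue 3 @(-1, 0)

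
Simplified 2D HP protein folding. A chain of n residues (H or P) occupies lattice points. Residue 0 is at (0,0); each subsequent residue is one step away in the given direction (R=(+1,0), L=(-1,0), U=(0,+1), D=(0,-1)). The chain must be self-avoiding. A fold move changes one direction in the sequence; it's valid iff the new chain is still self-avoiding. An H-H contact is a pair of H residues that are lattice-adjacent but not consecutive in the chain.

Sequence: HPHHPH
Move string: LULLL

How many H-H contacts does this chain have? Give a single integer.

Answer: 0

Derivation:
Positions: [(0, 0), (-1, 0), (-1, 1), (-2, 1), (-3, 1), (-4, 1)]
No H-H contacts found.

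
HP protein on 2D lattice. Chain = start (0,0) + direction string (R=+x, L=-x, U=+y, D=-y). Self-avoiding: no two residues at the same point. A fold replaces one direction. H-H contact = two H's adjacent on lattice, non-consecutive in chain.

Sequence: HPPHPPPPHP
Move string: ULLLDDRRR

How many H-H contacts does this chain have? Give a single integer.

Positions: [(0, 0), (0, 1), (-1, 1), (-2, 1), (-3, 1), (-3, 0), (-3, -1), (-2, -1), (-1, -1), (0, -1)]
No H-H contacts found.

Answer: 0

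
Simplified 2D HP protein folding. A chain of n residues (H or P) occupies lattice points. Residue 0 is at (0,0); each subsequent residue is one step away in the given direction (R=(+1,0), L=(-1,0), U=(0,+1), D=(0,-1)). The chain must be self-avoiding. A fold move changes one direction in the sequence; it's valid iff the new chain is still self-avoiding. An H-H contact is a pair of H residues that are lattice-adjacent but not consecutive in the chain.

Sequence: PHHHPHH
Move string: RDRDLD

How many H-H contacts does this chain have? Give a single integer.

Answer: 1

Derivation:
Positions: [(0, 0), (1, 0), (1, -1), (2, -1), (2, -2), (1, -2), (1, -3)]
H-H contact: residue 2 @(1,-1) - residue 5 @(1, -2)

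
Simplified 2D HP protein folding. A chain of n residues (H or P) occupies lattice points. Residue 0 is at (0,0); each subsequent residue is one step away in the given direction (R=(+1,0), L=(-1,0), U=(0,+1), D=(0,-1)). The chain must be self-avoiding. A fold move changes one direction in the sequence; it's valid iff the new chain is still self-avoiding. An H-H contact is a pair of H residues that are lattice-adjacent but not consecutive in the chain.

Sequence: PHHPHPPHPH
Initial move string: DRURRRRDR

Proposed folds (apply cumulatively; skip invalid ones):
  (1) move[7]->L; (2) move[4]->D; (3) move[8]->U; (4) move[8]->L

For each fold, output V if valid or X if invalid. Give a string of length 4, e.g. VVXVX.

Initial: DRURRRRDR -> [(0, 0), (0, -1), (1, -1), (1, 0), (2, 0), (3, 0), (4, 0), (5, 0), (5, -1), (6, -1)]
Fold 1: move[7]->L => DRURRRRLR INVALID (collision), skipped
Fold 2: move[4]->D => DRURDRRDR VALID
Fold 3: move[8]->U => DRURDRRDU INVALID (collision), skipped
Fold 4: move[8]->L => DRURDRRDL VALID

Answer: XVXV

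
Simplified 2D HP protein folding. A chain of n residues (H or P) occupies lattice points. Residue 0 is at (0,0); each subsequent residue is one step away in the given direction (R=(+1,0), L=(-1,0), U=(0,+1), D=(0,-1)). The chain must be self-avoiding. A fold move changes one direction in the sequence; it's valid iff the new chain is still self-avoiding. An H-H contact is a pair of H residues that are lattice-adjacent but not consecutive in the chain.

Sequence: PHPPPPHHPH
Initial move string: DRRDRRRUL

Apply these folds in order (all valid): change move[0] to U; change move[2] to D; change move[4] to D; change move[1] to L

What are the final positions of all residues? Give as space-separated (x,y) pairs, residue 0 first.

Initial moves: DRRDRRRUL
Fold: move[0]->U => URRDRRRUL (positions: [(0, 0), (0, 1), (1, 1), (2, 1), (2, 0), (3, 0), (4, 0), (5, 0), (5, 1), (4, 1)])
Fold: move[2]->D => URDDRRRUL (positions: [(0, 0), (0, 1), (1, 1), (1, 0), (1, -1), (2, -1), (3, -1), (4, -1), (4, 0), (3, 0)])
Fold: move[4]->D => URDDDRRUL (positions: [(0, 0), (0, 1), (1, 1), (1, 0), (1, -1), (1, -2), (2, -2), (3, -2), (3, -1), (2, -1)])
Fold: move[1]->L => ULDDDRRUL (positions: [(0, 0), (0, 1), (-1, 1), (-1, 0), (-1, -1), (-1, -2), (0, -2), (1, -2), (1, -1), (0, -1)])

Answer: (0,0) (0,1) (-1,1) (-1,0) (-1,-1) (-1,-2) (0,-2) (1,-2) (1,-1) (0,-1)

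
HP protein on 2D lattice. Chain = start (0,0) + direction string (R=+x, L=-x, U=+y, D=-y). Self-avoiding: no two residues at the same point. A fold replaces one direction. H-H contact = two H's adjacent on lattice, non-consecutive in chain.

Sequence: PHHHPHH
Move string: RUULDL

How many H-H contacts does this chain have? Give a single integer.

Positions: [(0, 0), (1, 0), (1, 1), (1, 2), (0, 2), (0, 1), (-1, 1)]
H-H contact: residue 2 @(1,1) - residue 5 @(0, 1)

Answer: 1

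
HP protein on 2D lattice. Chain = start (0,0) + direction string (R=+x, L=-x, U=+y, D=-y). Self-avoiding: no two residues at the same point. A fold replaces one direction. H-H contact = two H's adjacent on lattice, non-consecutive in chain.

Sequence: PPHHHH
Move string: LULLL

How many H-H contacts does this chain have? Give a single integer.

Positions: [(0, 0), (-1, 0), (-1, 1), (-2, 1), (-3, 1), (-4, 1)]
No H-H contacts found.

Answer: 0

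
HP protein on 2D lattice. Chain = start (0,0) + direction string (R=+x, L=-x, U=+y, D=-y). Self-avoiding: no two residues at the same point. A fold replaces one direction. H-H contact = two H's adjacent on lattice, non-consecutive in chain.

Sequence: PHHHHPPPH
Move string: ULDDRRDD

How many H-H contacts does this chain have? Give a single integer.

Answer: 0

Derivation:
Positions: [(0, 0), (0, 1), (-1, 1), (-1, 0), (-1, -1), (0, -1), (1, -1), (1, -2), (1, -3)]
No H-H contacts found.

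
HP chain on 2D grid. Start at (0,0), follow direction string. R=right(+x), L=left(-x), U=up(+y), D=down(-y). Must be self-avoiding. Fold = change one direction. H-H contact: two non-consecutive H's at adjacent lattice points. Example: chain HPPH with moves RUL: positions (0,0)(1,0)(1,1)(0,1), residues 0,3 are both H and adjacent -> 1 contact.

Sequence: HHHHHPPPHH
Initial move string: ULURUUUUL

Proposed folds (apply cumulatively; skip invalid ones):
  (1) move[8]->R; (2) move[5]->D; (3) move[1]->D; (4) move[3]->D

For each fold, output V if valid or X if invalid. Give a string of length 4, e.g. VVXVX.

Initial: ULURUUUUL -> [(0, 0), (0, 1), (-1, 1), (-1, 2), (0, 2), (0, 3), (0, 4), (0, 5), (0, 6), (-1, 6)]
Fold 1: move[8]->R => ULURUUUUR VALID
Fold 2: move[5]->D => ULURUDUUR INVALID (collision), skipped
Fold 3: move[1]->D => UDURUUUUR INVALID (collision), skipped
Fold 4: move[3]->D => ULUDUUUUR INVALID (collision), skipped

Answer: VXXX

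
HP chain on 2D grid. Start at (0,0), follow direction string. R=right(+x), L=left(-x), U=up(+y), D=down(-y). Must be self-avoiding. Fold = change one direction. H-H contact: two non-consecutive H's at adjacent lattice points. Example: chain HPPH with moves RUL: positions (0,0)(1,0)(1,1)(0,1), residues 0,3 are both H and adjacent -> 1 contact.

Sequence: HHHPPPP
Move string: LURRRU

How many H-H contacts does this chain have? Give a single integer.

Positions: [(0, 0), (-1, 0), (-1, 1), (0, 1), (1, 1), (2, 1), (2, 2)]
No H-H contacts found.

Answer: 0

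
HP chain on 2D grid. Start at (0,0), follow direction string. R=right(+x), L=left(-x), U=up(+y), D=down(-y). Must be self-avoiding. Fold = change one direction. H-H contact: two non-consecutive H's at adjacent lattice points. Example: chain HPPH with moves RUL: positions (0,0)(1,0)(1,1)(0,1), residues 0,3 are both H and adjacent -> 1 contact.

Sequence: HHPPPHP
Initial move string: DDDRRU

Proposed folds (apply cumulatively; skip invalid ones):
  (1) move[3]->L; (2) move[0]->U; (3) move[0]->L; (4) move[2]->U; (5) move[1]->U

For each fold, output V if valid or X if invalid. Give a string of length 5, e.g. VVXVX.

Answer: XXVXX

Derivation:
Initial: DDDRRU -> [(0, 0), (0, -1), (0, -2), (0, -3), (1, -3), (2, -3), (2, -2)]
Fold 1: move[3]->L => DDDLRU INVALID (collision), skipped
Fold 2: move[0]->U => UDDRRU INVALID (collision), skipped
Fold 3: move[0]->L => LDDRRU VALID
Fold 4: move[2]->U => LDURRU INVALID (collision), skipped
Fold 5: move[1]->U => LUDRRU INVALID (collision), skipped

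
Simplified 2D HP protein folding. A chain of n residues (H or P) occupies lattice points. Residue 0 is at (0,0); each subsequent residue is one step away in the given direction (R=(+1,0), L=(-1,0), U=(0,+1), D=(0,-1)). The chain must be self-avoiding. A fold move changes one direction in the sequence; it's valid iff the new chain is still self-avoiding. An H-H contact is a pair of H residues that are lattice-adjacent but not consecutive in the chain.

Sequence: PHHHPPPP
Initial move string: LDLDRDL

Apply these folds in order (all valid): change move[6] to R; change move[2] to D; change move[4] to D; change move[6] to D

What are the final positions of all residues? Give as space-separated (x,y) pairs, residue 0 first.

Initial moves: LDLDRDL
Fold: move[6]->R => LDLDRDR (positions: [(0, 0), (-1, 0), (-1, -1), (-2, -1), (-2, -2), (-1, -2), (-1, -3), (0, -3)])
Fold: move[2]->D => LDDDRDR (positions: [(0, 0), (-1, 0), (-1, -1), (-1, -2), (-1, -3), (0, -3), (0, -4), (1, -4)])
Fold: move[4]->D => LDDDDDR (positions: [(0, 0), (-1, 0), (-1, -1), (-1, -2), (-1, -3), (-1, -4), (-1, -5), (0, -5)])
Fold: move[6]->D => LDDDDDD (positions: [(0, 0), (-1, 0), (-1, -1), (-1, -2), (-1, -3), (-1, -4), (-1, -5), (-1, -6)])

Answer: (0,0) (-1,0) (-1,-1) (-1,-2) (-1,-3) (-1,-4) (-1,-5) (-1,-6)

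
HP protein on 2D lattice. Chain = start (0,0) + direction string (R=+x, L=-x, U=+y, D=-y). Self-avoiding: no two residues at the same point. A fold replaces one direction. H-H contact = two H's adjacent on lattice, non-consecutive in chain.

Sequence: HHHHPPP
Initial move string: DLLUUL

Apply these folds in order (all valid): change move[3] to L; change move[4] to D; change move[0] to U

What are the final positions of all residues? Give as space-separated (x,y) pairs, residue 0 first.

Answer: (0,0) (0,1) (-1,1) (-2,1) (-3,1) (-3,0) (-4,0)

Derivation:
Initial moves: DLLUUL
Fold: move[3]->L => DLLLUL (positions: [(0, 0), (0, -1), (-1, -1), (-2, -1), (-3, -1), (-3, 0), (-4, 0)])
Fold: move[4]->D => DLLLDL (positions: [(0, 0), (0, -1), (-1, -1), (-2, -1), (-3, -1), (-3, -2), (-4, -2)])
Fold: move[0]->U => ULLLDL (positions: [(0, 0), (0, 1), (-1, 1), (-2, 1), (-3, 1), (-3, 0), (-4, 0)])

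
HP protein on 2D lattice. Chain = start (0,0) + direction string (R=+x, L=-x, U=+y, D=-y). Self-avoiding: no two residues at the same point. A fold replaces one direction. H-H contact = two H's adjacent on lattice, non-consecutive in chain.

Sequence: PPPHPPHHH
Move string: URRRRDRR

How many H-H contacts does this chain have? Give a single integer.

Positions: [(0, 0), (0, 1), (1, 1), (2, 1), (3, 1), (4, 1), (4, 0), (5, 0), (6, 0)]
No H-H contacts found.

Answer: 0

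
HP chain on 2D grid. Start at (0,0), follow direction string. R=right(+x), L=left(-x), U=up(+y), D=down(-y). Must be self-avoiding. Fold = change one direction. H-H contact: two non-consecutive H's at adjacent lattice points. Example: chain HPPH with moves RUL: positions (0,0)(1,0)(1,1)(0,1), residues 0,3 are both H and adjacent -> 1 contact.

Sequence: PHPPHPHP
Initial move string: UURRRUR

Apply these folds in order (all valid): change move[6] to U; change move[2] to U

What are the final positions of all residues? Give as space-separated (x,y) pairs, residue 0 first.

Initial moves: UURRRUR
Fold: move[6]->U => UURRRUU (positions: [(0, 0), (0, 1), (0, 2), (1, 2), (2, 2), (3, 2), (3, 3), (3, 4)])
Fold: move[2]->U => UUURRUU (positions: [(0, 0), (0, 1), (0, 2), (0, 3), (1, 3), (2, 3), (2, 4), (2, 5)])

Answer: (0,0) (0,1) (0,2) (0,3) (1,3) (2,3) (2,4) (2,5)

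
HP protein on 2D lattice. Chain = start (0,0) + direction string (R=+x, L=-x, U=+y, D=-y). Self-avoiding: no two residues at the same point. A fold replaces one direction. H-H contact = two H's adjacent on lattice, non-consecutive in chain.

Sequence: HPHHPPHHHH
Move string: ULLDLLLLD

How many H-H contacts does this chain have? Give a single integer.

Answer: 0

Derivation:
Positions: [(0, 0), (0, 1), (-1, 1), (-2, 1), (-2, 0), (-3, 0), (-4, 0), (-5, 0), (-6, 0), (-6, -1)]
No H-H contacts found.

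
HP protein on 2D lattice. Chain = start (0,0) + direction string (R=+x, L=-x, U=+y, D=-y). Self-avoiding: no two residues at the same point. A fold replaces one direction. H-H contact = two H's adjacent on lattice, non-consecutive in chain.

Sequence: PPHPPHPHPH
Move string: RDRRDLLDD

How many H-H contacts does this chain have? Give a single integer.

Answer: 1

Derivation:
Positions: [(0, 0), (1, 0), (1, -1), (2, -1), (3, -1), (3, -2), (2, -2), (1, -2), (1, -3), (1, -4)]
H-H contact: residue 2 @(1,-1) - residue 7 @(1, -2)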